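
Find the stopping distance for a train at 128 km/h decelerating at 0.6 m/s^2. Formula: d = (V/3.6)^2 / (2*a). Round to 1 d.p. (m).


Convert speed: V = 128 / 3.6 = 35.5556 m/s
V^2 = 1264.1975
d = 1264.1975 / (2 * 0.6)
d = 1264.1975 / 1.2
d = 1053.5 m

1053.5


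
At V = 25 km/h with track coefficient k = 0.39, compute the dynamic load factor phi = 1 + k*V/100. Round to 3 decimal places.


phi = 1 + k * V / 100
phi = 1 + 0.39 * 25 / 100
phi = 1 + 0.0975
phi = 1.098

1.098


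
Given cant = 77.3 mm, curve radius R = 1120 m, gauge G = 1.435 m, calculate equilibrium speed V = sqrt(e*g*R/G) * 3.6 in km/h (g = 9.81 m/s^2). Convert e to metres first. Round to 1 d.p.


Convert cant: e = 77.3 mm = 0.0773 m
V_ms = sqrt(0.0773 * 9.81 * 1120 / 1.435)
V_ms = sqrt(591.854049) = 24.3281 m/s
V = 24.3281 * 3.6 = 87.6 km/h

87.6


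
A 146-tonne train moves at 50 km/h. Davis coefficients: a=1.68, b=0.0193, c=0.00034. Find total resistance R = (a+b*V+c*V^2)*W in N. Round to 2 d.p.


b*V = 0.0193 * 50 = 0.965
c*V^2 = 0.00034 * 2500 = 0.85
R_per_t = 1.68 + 0.965 + 0.85 = 3.495 N/t
R_total = 3.495 * 146 = 510.27 N

510.27


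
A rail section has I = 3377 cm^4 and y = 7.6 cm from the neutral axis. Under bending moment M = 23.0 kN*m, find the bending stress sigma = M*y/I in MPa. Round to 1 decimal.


Convert units:
M = 23.0 kN*m = 23000000 N*mm
y = 7.6 cm = 76 mm
I = 3377 cm^4 = 33770000 mm^4
sigma = 23000000 * 76 / 33770000
sigma = 51.8 MPa

51.8


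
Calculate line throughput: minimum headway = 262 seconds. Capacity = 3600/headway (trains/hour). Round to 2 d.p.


Capacity = 3600 / headway
Capacity = 3600 / 262
Capacity = 13.74 trains/hour

13.74


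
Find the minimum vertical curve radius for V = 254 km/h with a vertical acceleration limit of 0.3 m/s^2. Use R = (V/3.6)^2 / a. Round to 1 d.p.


Convert speed: V = 254 / 3.6 = 70.5556 m/s
V^2 = 4978.0864 m^2/s^2
R_v = 4978.0864 / 0.3
R_v = 16593.6 m

16593.6


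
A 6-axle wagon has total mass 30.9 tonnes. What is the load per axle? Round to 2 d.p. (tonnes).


Load per axle = total weight / number of axles
Load = 30.9 / 6
Load = 5.15 tonnes

5.15


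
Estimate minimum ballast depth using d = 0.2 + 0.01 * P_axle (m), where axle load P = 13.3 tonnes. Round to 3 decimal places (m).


d = 0.2 + 0.01 * 13.3
d = 0.2 + 0.133
d = 0.333 m

0.333


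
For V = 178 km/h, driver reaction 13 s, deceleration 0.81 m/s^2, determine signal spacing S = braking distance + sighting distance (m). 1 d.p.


V = 178 / 3.6 = 49.4444 m/s
Braking distance = 49.4444^2 / (2*0.81) = 1509.1068 m
Sighting distance = 49.4444 * 13 = 642.7778 m
S = 1509.1068 + 642.7778 = 2151.9 m

2151.9


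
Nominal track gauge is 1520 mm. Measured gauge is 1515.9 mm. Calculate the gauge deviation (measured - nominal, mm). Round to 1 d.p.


Deviation = measured - nominal
Deviation = 1515.9 - 1520
Deviation = -4.1 mm

-4.1


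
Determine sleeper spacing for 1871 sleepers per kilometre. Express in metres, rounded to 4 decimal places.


Spacing = 1000 m / number of sleepers
Spacing = 1000 / 1871
Spacing = 0.5345 m

0.5345


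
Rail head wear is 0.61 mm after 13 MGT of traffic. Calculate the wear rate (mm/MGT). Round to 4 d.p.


Wear rate = total wear / cumulative tonnage
Rate = 0.61 / 13
Rate = 0.0469 mm/MGT

0.0469


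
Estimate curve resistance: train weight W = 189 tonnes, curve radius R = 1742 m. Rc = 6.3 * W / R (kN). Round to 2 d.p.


Rc = 6.3 * W / R
Rc = 6.3 * 189 / 1742
Rc = 1190.7 / 1742
Rc = 0.68 kN

0.68


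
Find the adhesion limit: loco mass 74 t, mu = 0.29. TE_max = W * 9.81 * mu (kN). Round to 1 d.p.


TE_max = W * g * mu
TE_max = 74 * 9.81 * 0.29
TE_max = 725.94 * 0.29
TE_max = 210.5 kN

210.5


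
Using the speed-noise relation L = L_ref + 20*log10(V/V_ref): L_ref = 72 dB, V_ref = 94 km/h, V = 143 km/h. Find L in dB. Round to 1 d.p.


V/V_ref = 143 / 94 = 1.521277
log10(1.521277) = 0.182208
20 * 0.182208 = 3.6442
L = 72 + 3.6442 = 75.6 dB

75.6


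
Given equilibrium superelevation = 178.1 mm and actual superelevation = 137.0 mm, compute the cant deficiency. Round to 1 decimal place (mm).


Cant deficiency = equilibrium cant - actual cant
CD = 178.1 - 137.0
CD = 41.1 mm

41.1


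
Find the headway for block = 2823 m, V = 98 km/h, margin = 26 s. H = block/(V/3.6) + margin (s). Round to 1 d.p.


V = 98 / 3.6 = 27.2222 m/s
Block traversal time = 2823 / 27.2222 = 103.702 s
Headway = 103.702 + 26
Headway = 129.7 s

129.7


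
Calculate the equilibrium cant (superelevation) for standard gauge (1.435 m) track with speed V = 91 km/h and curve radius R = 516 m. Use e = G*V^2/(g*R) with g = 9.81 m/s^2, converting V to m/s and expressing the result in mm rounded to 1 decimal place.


Convert speed: V = 91 / 3.6 = 25.2778 m/s
Apply formula: e = 1.435 * 25.2778^2 / (9.81 * 516)
e = 1.435 * 638.966 / 5061.96
e = 0.181139 m = 181.1 mm

181.1


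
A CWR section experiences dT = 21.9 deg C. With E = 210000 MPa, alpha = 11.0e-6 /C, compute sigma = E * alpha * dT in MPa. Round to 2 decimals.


sigma = E * alpha * dT
sigma = 210000 * 11.0e-6 * 21.9
sigma = 2.31 * 21.9
sigma = 50.59 MPa

50.59


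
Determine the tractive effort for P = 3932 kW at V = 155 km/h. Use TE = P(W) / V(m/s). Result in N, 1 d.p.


Convert: P = 3932 kW = 3932000 W
V = 155 / 3.6 = 43.0556 m/s
TE = 3932000 / 43.0556
TE = 91323.9 N

91323.9


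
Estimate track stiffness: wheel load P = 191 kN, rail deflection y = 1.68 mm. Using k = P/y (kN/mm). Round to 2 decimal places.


Track stiffness k = P / y
k = 191 / 1.68
k = 113.69 kN/mm

113.69


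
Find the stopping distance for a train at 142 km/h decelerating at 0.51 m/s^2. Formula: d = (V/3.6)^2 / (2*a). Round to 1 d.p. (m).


Convert speed: V = 142 / 3.6 = 39.4444 m/s
V^2 = 1555.8642
d = 1555.8642 / (2 * 0.51)
d = 1555.8642 / 1.02
d = 1525.4 m

1525.4


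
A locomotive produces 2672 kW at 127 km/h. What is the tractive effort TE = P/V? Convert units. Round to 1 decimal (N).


Convert: P = 2672 kW = 2672000 W
V = 127 / 3.6 = 35.2778 m/s
TE = 2672000 / 35.2778
TE = 75741.7 N

75741.7


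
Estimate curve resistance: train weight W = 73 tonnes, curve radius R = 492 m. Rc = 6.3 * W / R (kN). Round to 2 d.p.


Rc = 6.3 * W / R
Rc = 6.3 * 73 / 492
Rc = 459.9 / 492
Rc = 0.93 kN

0.93


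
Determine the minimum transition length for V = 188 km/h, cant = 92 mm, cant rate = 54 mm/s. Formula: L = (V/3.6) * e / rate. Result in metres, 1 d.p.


Convert speed: V = 188 / 3.6 = 52.2222 m/s
L = 52.2222 * 92 / 54
L = 4804.4444 / 54
L = 89.0 m

89.0


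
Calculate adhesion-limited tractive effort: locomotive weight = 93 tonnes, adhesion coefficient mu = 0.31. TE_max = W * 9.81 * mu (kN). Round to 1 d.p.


TE_max = W * g * mu
TE_max = 93 * 9.81 * 0.31
TE_max = 912.33 * 0.31
TE_max = 282.8 kN

282.8


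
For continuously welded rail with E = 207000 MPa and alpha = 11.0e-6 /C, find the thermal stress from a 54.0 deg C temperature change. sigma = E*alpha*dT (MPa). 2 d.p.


sigma = E * alpha * dT
sigma = 207000 * 11.0e-6 * 54.0
sigma = 2.277 * 54.0
sigma = 122.96 MPa

122.96


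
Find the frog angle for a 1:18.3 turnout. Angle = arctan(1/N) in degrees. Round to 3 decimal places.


1/N = 1/18.3 = 0.054645
angle = arctan(0.054645) = 0.054591 rad
angle = 0.054591 * 180/pi = 3.128 degrees

3.128


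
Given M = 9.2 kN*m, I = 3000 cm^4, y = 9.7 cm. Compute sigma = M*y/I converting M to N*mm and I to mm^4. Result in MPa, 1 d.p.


Convert units:
M = 9.2 kN*m = 9200000 N*mm
y = 9.7 cm = 97 mm
I = 3000 cm^4 = 30000000 mm^4
sigma = 9200000 * 97 / 30000000
sigma = 29.7 MPa

29.7


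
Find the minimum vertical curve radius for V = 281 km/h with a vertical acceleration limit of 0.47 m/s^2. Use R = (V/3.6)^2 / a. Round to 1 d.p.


Convert speed: V = 281 / 3.6 = 78.0556 m/s
V^2 = 6092.6698 m^2/s^2
R_v = 6092.6698 / 0.47
R_v = 12963.1 m

12963.1


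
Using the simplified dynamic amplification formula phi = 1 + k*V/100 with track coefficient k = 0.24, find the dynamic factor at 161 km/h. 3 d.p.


phi = 1 + k * V / 100
phi = 1 + 0.24 * 161 / 100
phi = 1 + 0.3864
phi = 1.386

1.386


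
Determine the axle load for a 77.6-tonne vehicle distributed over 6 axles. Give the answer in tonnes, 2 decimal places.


Load per axle = total weight / number of axles
Load = 77.6 / 6
Load = 12.93 tonnes

12.93


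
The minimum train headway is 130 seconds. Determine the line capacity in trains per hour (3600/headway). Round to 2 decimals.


Capacity = 3600 / headway
Capacity = 3600 / 130
Capacity = 27.69 trains/hour

27.69


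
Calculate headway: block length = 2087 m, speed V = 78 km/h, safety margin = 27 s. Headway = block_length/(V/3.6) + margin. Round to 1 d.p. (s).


V = 78 / 3.6 = 21.6667 m/s
Block traversal time = 2087 / 21.6667 = 96.3231 s
Headway = 96.3231 + 27
Headway = 123.3 s

123.3


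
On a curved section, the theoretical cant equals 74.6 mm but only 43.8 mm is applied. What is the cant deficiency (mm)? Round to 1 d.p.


Cant deficiency = equilibrium cant - actual cant
CD = 74.6 - 43.8
CD = 30.8 mm

30.8


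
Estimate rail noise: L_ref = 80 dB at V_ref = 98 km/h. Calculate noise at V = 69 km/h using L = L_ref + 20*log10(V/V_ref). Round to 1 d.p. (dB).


V/V_ref = 69 / 98 = 0.704082
log10(0.704082) = -0.152377
20 * -0.152377 = -3.0475
L = 80 + -3.0475 = 77.0 dB

77.0


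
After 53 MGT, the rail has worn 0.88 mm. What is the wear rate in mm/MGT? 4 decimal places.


Wear rate = total wear / cumulative tonnage
Rate = 0.88 / 53
Rate = 0.0166 mm/MGT

0.0166


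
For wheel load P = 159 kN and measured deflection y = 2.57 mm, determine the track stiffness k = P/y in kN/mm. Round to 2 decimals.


Track stiffness k = P / y
k = 159 / 2.57
k = 61.87 kN/mm

61.87


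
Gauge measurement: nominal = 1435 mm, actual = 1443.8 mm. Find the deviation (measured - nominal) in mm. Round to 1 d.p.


Deviation = measured - nominal
Deviation = 1443.8 - 1435
Deviation = 8.8 mm

8.8


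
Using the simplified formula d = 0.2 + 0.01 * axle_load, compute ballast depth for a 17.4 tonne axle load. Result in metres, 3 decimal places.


d = 0.2 + 0.01 * 17.4
d = 0.2 + 0.174
d = 0.374 m

0.374


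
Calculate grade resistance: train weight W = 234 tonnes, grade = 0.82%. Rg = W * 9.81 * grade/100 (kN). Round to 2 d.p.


Rg = W * 9.81 * grade / 100
Rg = 234 * 9.81 * 0.82 / 100
Rg = 2295.54 * 0.0082
Rg = 18.82 kN

18.82


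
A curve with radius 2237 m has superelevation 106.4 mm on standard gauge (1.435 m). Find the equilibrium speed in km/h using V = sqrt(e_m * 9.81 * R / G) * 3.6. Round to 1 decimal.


Convert cant: e = 106.4 mm = 0.1064 m
V_ms = sqrt(0.1064 * 9.81 * 2237 / 1.435)
V_ms = sqrt(1627.139239) = 40.3378 m/s
V = 40.3378 * 3.6 = 145.2 km/h

145.2


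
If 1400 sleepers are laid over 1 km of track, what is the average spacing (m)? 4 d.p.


Spacing = 1000 m / number of sleepers
Spacing = 1000 / 1400
Spacing = 0.7143 m

0.7143


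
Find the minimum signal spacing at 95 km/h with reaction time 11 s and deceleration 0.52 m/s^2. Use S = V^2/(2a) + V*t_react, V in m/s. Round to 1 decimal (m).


V = 95 / 3.6 = 26.3889 m/s
Braking distance = 26.3889^2 / (2*0.52) = 669.5899 m
Sighting distance = 26.3889 * 11 = 290.2778 m
S = 669.5899 + 290.2778 = 959.9 m

959.9


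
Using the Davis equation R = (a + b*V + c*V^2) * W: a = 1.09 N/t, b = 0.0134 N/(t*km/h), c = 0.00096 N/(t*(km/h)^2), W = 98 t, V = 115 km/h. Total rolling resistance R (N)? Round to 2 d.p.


b*V = 0.0134 * 115 = 1.541
c*V^2 = 0.00096 * 13225 = 12.696
R_per_t = 1.09 + 1.541 + 12.696 = 15.327 N/t
R_total = 15.327 * 98 = 1502.05 N

1502.05


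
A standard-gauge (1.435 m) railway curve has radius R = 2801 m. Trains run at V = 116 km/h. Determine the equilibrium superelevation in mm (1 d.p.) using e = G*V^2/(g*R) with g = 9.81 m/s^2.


Convert speed: V = 116 / 3.6 = 32.2222 m/s
Apply formula: e = 1.435 * 32.2222^2 / (9.81 * 2801)
e = 1.435 * 1038.2716 / 27477.81
e = 0.054223 m = 54.2 mm

54.2


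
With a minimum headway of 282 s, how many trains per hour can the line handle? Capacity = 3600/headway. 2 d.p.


Capacity = 3600 / headway
Capacity = 3600 / 282
Capacity = 12.77 trains/hour

12.77


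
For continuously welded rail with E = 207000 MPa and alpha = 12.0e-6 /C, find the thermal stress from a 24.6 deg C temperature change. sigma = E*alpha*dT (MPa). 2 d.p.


sigma = E * alpha * dT
sigma = 207000 * 12.0e-6 * 24.6
sigma = 2.484 * 24.6
sigma = 61.11 MPa

61.11


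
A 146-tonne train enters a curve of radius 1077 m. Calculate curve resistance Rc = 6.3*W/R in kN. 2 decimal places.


Rc = 6.3 * W / R
Rc = 6.3 * 146 / 1077
Rc = 919.8 / 1077
Rc = 0.85 kN

0.85


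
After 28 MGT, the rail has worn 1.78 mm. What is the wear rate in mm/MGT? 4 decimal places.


Wear rate = total wear / cumulative tonnage
Rate = 1.78 / 28
Rate = 0.0636 mm/MGT

0.0636


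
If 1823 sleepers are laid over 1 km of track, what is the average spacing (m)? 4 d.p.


Spacing = 1000 m / number of sleepers
Spacing = 1000 / 1823
Spacing = 0.5485 m

0.5485


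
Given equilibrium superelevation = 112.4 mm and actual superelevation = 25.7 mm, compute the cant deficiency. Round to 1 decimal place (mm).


Cant deficiency = equilibrium cant - actual cant
CD = 112.4 - 25.7
CD = 86.7 mm

86.7


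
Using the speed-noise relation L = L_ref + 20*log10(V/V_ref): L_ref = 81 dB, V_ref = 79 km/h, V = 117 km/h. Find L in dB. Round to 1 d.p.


V/V_ref = 117 / 79 = 1.481013
log10(1.481013) = 0.170559
20 * 0.170559 = 3.4112
L = 81 + 3.4112 = 84.4 dB

84.4


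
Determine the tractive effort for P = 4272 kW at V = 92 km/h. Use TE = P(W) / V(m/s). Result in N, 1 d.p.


Convert: P = 4272 kW = 4272000 W
V = 92 / 3.6 = 25.5556 m/s
TE = 4272000 / 25.5556
TE = 167165.2 N

167165.2


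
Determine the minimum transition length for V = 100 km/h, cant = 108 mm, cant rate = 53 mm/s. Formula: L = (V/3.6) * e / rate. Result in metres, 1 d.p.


Convert speed: V = 100 / 3.6 = 27.7778 m/s
L = 27.7778 * 108 / 53
L = 3000.0 / 53
L = 56.6 m

56.6


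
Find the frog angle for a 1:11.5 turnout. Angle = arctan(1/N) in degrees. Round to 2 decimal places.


1/N = 1/11.5 = 0.086957
angle = arctan(0.086957) = 0.086738 rad
angle = 0.086738 * 180/pi = 4.97 degrees

4.97


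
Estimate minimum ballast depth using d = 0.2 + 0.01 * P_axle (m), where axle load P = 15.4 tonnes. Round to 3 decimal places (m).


d = 0.2 + 0.01 * 15.4
d = 0.2 + 0.154
d = 0.354 m

0.354


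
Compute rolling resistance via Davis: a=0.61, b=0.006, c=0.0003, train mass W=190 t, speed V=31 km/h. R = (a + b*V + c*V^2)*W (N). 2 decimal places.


b*V = 0.006 * 31 = 0.186
c*V^2 = 0.0003 * 961 = 0.2883
R_per_t = 0.61 + 0.186 + 0.2883 = 1.0843 N/t
R_total = 1.0843 * 190 = 206.02 N

206.02


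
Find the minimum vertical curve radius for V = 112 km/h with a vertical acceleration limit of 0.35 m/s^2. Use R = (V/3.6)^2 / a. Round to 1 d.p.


Convert speed: V = 112 / 3.6 = 31.1111 m/s
V^2 = 967.9012 m^2/s^2
R_v = 967.9012 / 0.35
R_v = 2765.4 m

2765.4


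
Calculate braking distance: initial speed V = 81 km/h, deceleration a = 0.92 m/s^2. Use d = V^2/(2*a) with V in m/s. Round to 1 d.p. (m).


Convert speed: V = 81 / 3.6 = 22.5 m/s
V^2 = 506.25
d = 506.25 / (2 * 0.92)
d = 506.25 / 1.84
d = 275.1 m

275.1


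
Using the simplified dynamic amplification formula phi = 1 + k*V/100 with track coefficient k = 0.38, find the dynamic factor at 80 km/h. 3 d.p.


phi = 1 + k * V / 100
phi = 1 + 0.38 * 80 / 100
phi = 1 + 0.304
phi = 1.304

1.304


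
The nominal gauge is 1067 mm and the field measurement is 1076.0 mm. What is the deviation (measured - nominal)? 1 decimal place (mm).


Deviation = measured - nominal
Deviation = 1076.0 - 1067
Deviation = 9.0 mm

9.0


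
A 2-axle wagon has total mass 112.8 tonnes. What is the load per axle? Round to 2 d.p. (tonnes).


Load per axle = total weight / number of axles
Load = 112.8 / 2
Load = 56.40 tonnes

56.40


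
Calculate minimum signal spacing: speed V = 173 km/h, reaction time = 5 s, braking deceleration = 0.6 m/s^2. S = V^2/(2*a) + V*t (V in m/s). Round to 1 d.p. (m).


V = 173 / 3.6 = 48.0556 m/s
Braking distance = 48.0556^2 / (2*0.6) = 1924.447 m
Sighting distance = 48.0556 * 5 = 240.2778 m
S = 1924.447 + 240.2778 = 2164.7 m

2164.7


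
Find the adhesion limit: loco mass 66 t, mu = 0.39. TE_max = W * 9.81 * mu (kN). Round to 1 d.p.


TE_max = W * g * mu
TE_max = 66 * 9.81 * 0.39
TE_max = 647.46 * 0.39
TE_max = 252.5 kN

252.5


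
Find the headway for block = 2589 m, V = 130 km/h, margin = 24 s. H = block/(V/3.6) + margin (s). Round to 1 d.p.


V = 130 / 3.6 = 36.1111 m/s
Block traversal time = 2589 / 36.1111 = 71.6954 s
Headway = 71.6954 + 24
Headway = 95.7 s

95.7


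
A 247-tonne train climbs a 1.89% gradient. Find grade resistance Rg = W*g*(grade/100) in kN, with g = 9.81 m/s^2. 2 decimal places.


Rg = W * 9.81 * grade / 100
Rg = 247 * 9.81 * 1.89 / 100
Rg = 2423.07 * 0.0189
Rg = 45.80 kN

45.80


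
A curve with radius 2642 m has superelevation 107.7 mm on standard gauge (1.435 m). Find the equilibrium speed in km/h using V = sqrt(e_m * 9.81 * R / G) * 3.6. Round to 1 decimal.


Convert cant: e = 107.7 mm = 0.1077 m
V_ms = sqrt(0.1077 * 9.81 * 2642 / 1.435)
V_ms = sqrt(1945.2061) = 44.1045 m/s
V = 44.1045 * 3.6 = 158.8 km/h

158.8


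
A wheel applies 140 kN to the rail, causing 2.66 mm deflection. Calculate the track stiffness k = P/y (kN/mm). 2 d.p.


Track stiffness k = P / y
k = 140 / 2.66
k = 52.63 kN/mm

52.63


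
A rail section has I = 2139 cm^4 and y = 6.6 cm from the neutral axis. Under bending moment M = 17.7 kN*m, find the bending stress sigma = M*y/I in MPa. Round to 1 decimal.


Convert units:
M = 17.7 kN*m = 17700000 N*mm
y = 6.6 cm = 66 mm
I = 2139 cm^4 = 21390000 mm^4
sigma = 17700000 * 66 / 21390000
sigma = 54.6 MPa

54.6


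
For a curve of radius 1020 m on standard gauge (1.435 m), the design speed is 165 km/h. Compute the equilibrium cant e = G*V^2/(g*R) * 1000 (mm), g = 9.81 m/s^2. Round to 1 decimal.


Convert speed: V = 165 / 3.6 = 45.8333 m/s
Apply formula: e = 1.435 * 45.8333^2 / (9.81 * 1020)
e = 1.435 * 2100.6944 / 10006.2
e = 0.301263 m = 301.3 mm

301.3


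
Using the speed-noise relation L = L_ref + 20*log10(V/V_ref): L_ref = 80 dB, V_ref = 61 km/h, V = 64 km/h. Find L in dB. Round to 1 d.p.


V/V_ref = 64 / 61 = 1.04918
log10(1.04918) = 0.02085
20 * 0.02085 = 0.417
L = 80 + 0.417 = 80.4 dB

80.4


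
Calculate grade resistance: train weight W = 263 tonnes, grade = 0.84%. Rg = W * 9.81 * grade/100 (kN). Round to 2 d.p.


Rg = W * 9.81 * grade / 100
Rg = 263 * 9.81 * 0.84 / 100
Rg = 2580.03 * 0.0084
Rg = 21.67 kN

21.67


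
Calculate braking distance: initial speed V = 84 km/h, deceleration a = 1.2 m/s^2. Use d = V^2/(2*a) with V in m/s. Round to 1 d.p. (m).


Convert speed: V = 84 / 3.6 = 23.3333 m/s
V^2 = 544.4444
d = 544.4444 / (2 * 1.2)
d = 544.4444 / 2.4
d = 226.9 m

226.9


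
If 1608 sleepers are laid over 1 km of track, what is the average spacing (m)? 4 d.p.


Spacing = 1000 m / number of sleepers
Spacing = 1000 / 1608
Spacing = 0.6219 m

0.6219


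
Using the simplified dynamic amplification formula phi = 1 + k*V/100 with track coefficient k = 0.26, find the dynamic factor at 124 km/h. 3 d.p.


phi = 1 + k * V / 100
phi = 1 + 0.26 * 124 / 100
phi = 1 + 0.3224
phi = 1.322

1.322


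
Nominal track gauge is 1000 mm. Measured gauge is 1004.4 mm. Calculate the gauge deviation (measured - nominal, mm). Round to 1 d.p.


Deviation = measured - nominal
Deviation = 1004.4 - 1000
Deviation = 4.4 mm

4.4


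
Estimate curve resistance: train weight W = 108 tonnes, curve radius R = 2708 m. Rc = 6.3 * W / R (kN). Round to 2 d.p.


Rc = 6.3 * W / R
Rc = 6.3 * 108 / 2708
Rc = 680.4 / 2708
Rc = 0.25 kN

0.25


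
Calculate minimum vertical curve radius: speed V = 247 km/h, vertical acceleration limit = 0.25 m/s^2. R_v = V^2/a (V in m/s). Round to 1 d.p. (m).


Convert speed: V = 247 / 3.6 = 68.6111 m/s
V^2 = 4707.4846 m^2/s^2
R_v = 4707.4846 / 0.25
R_v = 18829.9 m

18829.9


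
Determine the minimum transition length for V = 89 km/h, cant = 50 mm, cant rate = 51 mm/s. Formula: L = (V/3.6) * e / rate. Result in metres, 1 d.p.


Convert speed: V = 89 / 3.6 = 24.7222 m/s
L = 24.7222 * 50 / 51
L = 1236.1111 / 51
L = 24.2 m

24.2


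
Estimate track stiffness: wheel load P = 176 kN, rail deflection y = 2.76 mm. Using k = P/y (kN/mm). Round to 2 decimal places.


Track stiffness k = P / y
k = 176 / 2.76
k = 63.77 kN/mm

63.77


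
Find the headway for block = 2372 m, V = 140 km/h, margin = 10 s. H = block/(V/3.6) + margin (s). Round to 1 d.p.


V = 140 / 3.6 = 38.8889 m/s
Block traversal time = 2372 / 38.8889 = 60.9943 s
Headway = 60.9943 + 10
Headway = 71.0 s

71.0


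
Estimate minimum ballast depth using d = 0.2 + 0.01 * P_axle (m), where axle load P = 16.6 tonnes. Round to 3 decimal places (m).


d = 0.2 + 0.01 * 16.6
d = 0.2 + 0.166
d = 0.366 m

0.366


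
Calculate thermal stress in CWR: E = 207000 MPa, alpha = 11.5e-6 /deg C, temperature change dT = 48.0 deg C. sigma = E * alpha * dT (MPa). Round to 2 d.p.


sigma = E * alpha * dT
sigma = 207000 * 11.5e-6 * 48.0
sigma = 2.3805 * 48.0
sigma = 114.26 MPa

114.26


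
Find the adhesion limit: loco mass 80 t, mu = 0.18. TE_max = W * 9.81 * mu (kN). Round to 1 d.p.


TE_max = W * g * mu
TE_max = 80 * 9.81 * 0.18
TE_max = 784.8 * 0.18
TE_max = 141.3 kN

141.3


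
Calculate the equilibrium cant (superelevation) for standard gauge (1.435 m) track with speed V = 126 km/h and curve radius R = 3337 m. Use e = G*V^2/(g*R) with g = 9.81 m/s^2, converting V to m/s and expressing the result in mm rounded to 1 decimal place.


Convert speed: V = 126 / 3.6 = 35.0 m/s
Apply formula: e = 1.435 * 35.0^2 / (9.81 * 3337)
e = 1.435 * 1225.0 / 32735.97
e = 0.053699 m = 53.7 mm

53.7


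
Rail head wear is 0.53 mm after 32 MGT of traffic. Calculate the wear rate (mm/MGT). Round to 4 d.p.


Wear rate = total wear / cumulative tonnage
Rate = 0.53 / 32
Rate = 0.0166 mm/MGT

0.0166


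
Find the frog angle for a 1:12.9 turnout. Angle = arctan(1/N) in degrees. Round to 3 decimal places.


1/N = 1/12.9 = 0.077519
angle = arctan(0.077519) = 0.077365 rad
angle = 0.077365 * 180/pi = 4.433 degrees

4.433


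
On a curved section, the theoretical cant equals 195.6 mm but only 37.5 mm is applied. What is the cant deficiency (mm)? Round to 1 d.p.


Cant deficiency = equilibrium cant - actual cant
CD = 195.6 - 37.5
CD = 158.1 mm

158.1


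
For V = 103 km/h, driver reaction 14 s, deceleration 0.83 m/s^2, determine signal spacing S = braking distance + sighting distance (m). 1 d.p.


V = 103 / 3.6 = 28.6111 m/s
Braking distance = 28.6111^2 / (2*0.83) = 493.1299 m
Sighting distance = 28.6111 * 14 = 400.5556 m
S = 493.1299 + 400.5556 = 893.7 m

893.7


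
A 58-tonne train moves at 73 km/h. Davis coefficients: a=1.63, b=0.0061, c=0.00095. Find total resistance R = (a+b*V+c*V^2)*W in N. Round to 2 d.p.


b*V = 0.0061 * 73 = 0.4453
c*V^2 = 0.00095 * 5329 = 5.06255
R_per_t = 1.63 + 0.4453 + 5.06255 = 7.13785 N/t
R_total = 7.13785 * 58 = 414.00 N

414.00


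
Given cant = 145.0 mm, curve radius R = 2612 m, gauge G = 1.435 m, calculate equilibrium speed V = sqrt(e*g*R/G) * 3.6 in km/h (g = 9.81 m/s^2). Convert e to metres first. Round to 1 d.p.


Convert cant: e = 145.0 mm = 0.1450 m
V_ms = sqrt(0.1450 * 9.81 * 2612 / 1.435)
V_ms = sqrt(2589.156376) = 50.8838 m/s
V = 50.8838 * 3.6 = 183.2 km/h

183.2


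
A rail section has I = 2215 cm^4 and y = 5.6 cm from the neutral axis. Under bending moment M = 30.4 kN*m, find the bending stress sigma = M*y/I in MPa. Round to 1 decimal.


Convert units:
M = 30.4 kN*m = 30400000 N*mm
y = 5.6 cm = 56 mm
I = 2215 cm^4 = 22150000 mm^4
sigma = 30400000 * 56 / 22150000
sigma = 76.9 MPa

76.9


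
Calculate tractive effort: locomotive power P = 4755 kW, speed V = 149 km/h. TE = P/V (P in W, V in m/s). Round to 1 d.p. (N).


Convert: P = 4755 kW = 4755000 W
V = 149 / 3.6 = 41.3889 m/s
TE = 4755000 / 41.3889
TE = 114885.9 N

114885.9


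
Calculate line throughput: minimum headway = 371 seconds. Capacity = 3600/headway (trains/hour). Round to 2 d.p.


Capacity = 3600 / headway
Capacity = 3600 / 371
Capacity = 9.70 trains/hour

9.70


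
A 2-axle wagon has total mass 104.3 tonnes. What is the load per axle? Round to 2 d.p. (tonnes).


Load per axle = total weight / number of axles
Load = 104.3 / 2
Load = 52.15 tonnes

52.15


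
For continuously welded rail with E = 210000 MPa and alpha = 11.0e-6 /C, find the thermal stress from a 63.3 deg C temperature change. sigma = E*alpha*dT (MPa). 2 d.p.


sigma = E * alpha * dT
sigma = 210000 * 11.0e-6 * 63.3
sigma = 2.31 * 63.3
sigma = 146.22 MPa

146.22


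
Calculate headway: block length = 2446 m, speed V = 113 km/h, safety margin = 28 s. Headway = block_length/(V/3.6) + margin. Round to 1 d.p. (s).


V = 113 / 3.6 = 31.3889 m/s
Block traversal time = 2446 / 31.3889 = 77.9257 s
Headway = 77.9257 + 28
Headway = 105.9 s

105.9


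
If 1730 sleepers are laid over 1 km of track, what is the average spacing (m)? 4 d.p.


Spacing = 1000 m / number of sleepers
Spacing = 1000 / 1730
Spacing = 0.5780 m

0.5780


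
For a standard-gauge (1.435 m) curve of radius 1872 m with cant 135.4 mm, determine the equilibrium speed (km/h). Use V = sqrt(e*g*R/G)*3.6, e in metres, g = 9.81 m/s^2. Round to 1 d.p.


Convert cant: e = 135.4 mm = 0.1354 m
V_ms = sqrt(0.1354 * 9.81 * 1872 / 1.435)
V_ms = sqrt(1732.772772) = 41.6266 m/s
V = 41.6266 * 3.6 = 149.9 km/h

149.9


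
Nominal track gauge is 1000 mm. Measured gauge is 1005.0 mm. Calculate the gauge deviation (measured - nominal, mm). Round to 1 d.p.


Deviation = measured - nominal
Deviation = 1005.0 - 1000
Deviation = 5.0 mm

5.0


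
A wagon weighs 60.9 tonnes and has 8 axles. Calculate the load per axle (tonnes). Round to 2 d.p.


Load per axle = total weight / number of axles
Load = 60.9 / 8
Load = 7.61 tonnes

7.61


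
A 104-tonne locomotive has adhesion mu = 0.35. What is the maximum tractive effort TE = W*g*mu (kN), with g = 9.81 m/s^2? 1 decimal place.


TE_max = W * g * mu
TE_max = 104 * 9.81 * 0.35
TE_max = 1020.24 * 0.35
TE_max = 357.1 kN

357.1


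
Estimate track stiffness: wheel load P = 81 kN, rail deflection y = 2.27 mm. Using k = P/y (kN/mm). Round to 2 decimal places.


Track stiffness k = P / y
k = 81 / 2.27
k = 35.68 kN/mm

35.68


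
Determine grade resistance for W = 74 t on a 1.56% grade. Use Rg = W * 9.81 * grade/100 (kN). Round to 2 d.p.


Rg = W * 9.81 * grade / 100
Rg = 74 * 9.81 * 1.56 / 100
Rg = 725.94 * 0.0156
Rg = 11.32 kN

11.32


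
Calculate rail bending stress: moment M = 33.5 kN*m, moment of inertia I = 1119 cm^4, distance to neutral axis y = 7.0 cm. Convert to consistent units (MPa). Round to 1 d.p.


Convert units:
M = 33.5 kN*m = 33500000 N*mm
y = 7.0 cm = 70 mm
I = 1119 cm^4 = 11190000 mm^4
sigma = 33500000 * 70 / 11190000
sigma = 209.6 MPa

209.6


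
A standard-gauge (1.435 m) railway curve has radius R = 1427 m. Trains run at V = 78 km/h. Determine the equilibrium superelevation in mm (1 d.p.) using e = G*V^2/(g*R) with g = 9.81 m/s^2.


Convert speed: V = 78 / 3.6 = 21.6667 m/s
Apply formula: e = 1.435 * 21.6667^2 / (9.81 * 1427)
e = 1.435 * 469.4444 / 13998.87
e = 0.048122 m = 48.1 mm

48.1


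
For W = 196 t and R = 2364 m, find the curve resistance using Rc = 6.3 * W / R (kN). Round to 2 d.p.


Rc = 6.3 * W / R
Rc = 6.3 * 196 / 2364
Rc = 1234.8 / 2364
Rc = 0.52 kN

0.52


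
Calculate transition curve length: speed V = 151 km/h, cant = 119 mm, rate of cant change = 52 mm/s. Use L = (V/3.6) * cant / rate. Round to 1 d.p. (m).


Convert speed: V = 151 / 3.6 = 41.9444 m/s
L = 41.9444 * 119 / 52
L = 4991.3889 / 52
L = 96.0 m

96.0


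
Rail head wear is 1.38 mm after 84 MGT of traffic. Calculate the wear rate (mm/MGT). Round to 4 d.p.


Wear rate = total wear / cumulative tonnage
Rate = 1.38 / 84
Rate = 0.0164 mm/MGT

0.0164


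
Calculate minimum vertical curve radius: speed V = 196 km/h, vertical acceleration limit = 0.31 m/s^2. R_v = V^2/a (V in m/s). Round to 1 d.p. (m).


Convert speed: V = 196 / 3.6 = 54.4444 m/s
V^2 = 2964.1975 m^2/s^2
R_v = 2964.1975 / 0.31
R_v = 9561.9 m

9561.9


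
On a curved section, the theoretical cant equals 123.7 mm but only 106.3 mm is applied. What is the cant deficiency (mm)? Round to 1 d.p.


Cant deficiency = equilibrium cant - actual cant
CD = 123.7 - 106.3
CD = 17.4 mm

17.4


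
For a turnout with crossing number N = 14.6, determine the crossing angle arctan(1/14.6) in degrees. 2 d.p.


1/N = 1/14.6 = 0.068493
angle = arctan(0.068493) = 0.068386 rad
angle = 0.068386 * 180/pi = 3.92 degrees

3.92


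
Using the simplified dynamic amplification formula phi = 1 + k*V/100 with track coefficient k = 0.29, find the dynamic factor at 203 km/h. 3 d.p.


phi = 1 + k * V / 100
phi = 1 + 0.29 * 203 / 100
phi = 1 + 0.5887
phi = 1.589

1.589


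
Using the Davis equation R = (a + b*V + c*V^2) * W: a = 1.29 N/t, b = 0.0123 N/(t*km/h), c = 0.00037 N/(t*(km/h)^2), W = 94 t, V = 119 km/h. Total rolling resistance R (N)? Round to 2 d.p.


b*V = 0.0123 * 119 = 1.4637
c*V^2 = 0.00037 * 14161 = 5.23957
R_per_t = 1.29 + 1.4637 + 5.23957 = 7.99327 N/t
R_total = 7.99327 * 94 = 751.37 N

751.37


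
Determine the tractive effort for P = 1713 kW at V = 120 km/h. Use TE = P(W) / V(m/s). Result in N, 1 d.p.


Convert: P = 1713 kW = 1713000 W
V = 120 / 3.6 = 33.3333 m/s
TE = 1713000 / 33.3333
TE = 51390.0 N

51390.0


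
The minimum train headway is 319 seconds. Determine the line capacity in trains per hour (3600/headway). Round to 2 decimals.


Capacity = 3600 / headway
Capacity = 3600 / 319
Capacity = 11.29 trains/hour

11.29


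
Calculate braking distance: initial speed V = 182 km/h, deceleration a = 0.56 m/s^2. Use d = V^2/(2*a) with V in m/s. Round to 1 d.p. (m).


Convert speed: V = 182 / 3.6 = 50.5556 m/s
V^2 = 2555.8642
d = 2555.8642 / (2 * 0.56)
d = 2555.8642 / 1.12
d = 2282.0 m

2282.0


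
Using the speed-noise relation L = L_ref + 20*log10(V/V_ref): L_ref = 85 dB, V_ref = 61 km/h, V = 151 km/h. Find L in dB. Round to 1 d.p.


V/V_ref = 151 / 61 = 2.47541
log10(2.47541) = 0.393647
20 * 0.393647 = 7.8729
L = 85 + 7.8729 = 92.9 dB

92.9


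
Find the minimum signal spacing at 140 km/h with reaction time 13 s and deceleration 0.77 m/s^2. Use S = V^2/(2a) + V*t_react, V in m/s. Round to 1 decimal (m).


V = 140 / 3.6 = 38.8889 m/s
Braking distance = 38.8889^2 / (2*0.77) = 982.0426 m
Sighting distance = 38.8889 * 13 = 505.5556 m
S = 982.0426 + 505.5556 = 1487.6 m

1487.6


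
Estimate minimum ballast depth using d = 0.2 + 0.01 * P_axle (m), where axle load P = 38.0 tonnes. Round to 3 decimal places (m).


d = 0.2 + 0.01 * 38.0
d = 0.2 + 0.38
d = 0.580 m

0.580


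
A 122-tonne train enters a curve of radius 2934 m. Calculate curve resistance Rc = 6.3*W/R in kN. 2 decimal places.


Rc = 6.3 * W / R
Rc = 6.3 * 122 / 2934
Rc = 768.6 / 2934
Rc = 0.26 kN

0.26


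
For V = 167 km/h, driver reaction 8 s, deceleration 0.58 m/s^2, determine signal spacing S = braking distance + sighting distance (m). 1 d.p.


V = 167 / 3.6 = 46.3889 m/s
Braking distance = 46.3889^2 / (2*0.58) = 1855.1112 m
Sighting distance = 46.3889 * 8 = 371.1111 m
S = 1855.1112 + 371.1111 = 2226.2 m

2226.2


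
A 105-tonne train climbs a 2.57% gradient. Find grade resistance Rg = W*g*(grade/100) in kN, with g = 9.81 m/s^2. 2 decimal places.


Rg = W * 9.81 * grade / 100
Rg = 105 * 9.81 * 2.57 / 100
Rg = 1030.05 * 0.0257
Rg = 26.47 kN

26.47


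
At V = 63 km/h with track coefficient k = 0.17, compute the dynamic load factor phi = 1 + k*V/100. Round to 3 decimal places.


phi = 1 + k * V / 100
phi = 1 + 0.17 * 63 / 100
phi = 1 + 0.1071
phi = 1.107

1.107


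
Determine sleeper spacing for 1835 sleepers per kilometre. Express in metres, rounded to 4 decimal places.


Spacing = 1000 m / number of sleepers
Spacing = 1000 / 1835
Spacing = 0.5450 m

0.5450


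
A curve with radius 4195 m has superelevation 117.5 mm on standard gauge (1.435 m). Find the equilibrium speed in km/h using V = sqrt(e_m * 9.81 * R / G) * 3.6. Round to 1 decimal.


Convert cant: e = 117.5 mm = 0.1175 m
V_ms = sqrt(0.1175 * 9.81 * 4195 / 1.435)
V_ms = sqrt(3369.666638) = 58.0488 m/s
V = 58.0488 * 3.6 = 209.0 km/h

209.0


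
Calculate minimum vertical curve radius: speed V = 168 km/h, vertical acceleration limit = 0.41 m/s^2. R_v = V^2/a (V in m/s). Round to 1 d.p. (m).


Convert speed: V = 168 / 3.6 = 46.6667 m/s
V^2 = 2177.7778 m^2/s^2
R_v = 2177.7778 / 0.41
R_v = 5311.7 m

5311.7


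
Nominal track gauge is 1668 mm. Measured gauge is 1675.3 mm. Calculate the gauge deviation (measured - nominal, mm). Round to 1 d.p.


Deviation = measured - nominal
Deviation = 1675.3 - 1668
Deviation = 7.3 mm

7.3


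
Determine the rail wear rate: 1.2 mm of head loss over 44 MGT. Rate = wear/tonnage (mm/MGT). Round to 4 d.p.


Wear rate = total wear / cumulative tonnage
Rate = 1.2 / 44
Rate = 0.0273 mm/MGT

0.0273


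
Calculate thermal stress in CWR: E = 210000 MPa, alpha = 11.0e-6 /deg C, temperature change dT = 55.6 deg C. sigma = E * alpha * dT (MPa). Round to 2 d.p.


sigma = E * alpha * dT
sigma = 210000 * 11.0e-6 * 55.6
sigma = 2.31 * 55.6
sigma = 128.44 MPa

128.44


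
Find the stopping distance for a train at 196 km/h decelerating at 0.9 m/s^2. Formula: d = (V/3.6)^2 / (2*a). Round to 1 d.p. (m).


Convert speed: V = 196 / 3.6 = 54.4444 m/s
V^2 = 2964.1975
d = 2964.1975 / (2 * 0.9)
d = 2964.1975 / 1.8
d = 1646.8 m

1646.8


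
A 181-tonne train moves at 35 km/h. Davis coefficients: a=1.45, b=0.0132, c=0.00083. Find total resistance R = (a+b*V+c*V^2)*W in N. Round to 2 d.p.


b*V = 0.0132 * 35 = 0.462
c*V^2 = 0.00083 * 1225 = 1.01675
R_per_t = 1.45 + 0.462 + 1.01675 = 2.92875 N/t
R_total = 2.92875 * 181 = 530.10 N

530.10


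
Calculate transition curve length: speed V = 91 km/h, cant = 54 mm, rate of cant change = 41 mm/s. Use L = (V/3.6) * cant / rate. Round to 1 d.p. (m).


Convert speed: V = 91 / 3.6 = 25.2778 m/s
L = 25.2778 * 54 / 41
L = 1365.0 / 41
L = 33.3 m

33.3


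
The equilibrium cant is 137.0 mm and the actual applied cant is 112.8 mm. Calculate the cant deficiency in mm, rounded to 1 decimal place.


Cant deficiency = equilibrium cant - actual cant
CD = 137.0 - 112.8
CD = 24.2 mm

24.2


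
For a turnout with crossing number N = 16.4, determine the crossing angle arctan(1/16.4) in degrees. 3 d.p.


1/N = 1/16.4 = 0.060976
angle = arctan(0.060976) = 0.0609 rad
angle = 0.0609 * 180/pi = 3.489 degrees

3.489


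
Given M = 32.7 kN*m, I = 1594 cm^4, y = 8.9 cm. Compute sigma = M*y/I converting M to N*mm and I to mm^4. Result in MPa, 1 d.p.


Convert units:
M = 32.7 kN*m = 32700000 N*mm
y = 8.9 cm = 89 mm
I = 1594 cm^4 = 15940000 mm^4
sigma = 32700000 * 89 / 15940000
sigma = 182.6 MPa

182.6


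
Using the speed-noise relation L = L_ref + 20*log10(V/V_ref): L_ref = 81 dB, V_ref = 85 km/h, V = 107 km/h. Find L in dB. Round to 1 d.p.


V/V_ref = 107 / 85 = 1.258824
log10(1.258824) = 0.099965
20 * 0.099965 = 1.9993
L = 81 + 1.9993 = 83.0 dB

83.0


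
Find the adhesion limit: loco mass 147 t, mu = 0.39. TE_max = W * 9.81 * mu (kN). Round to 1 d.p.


TE_max = W * g * mu
TE_max = 147 * 9.81 * 0.39
TE_max = 1442.07 * 0.39
TE_max = 562.4 kN

562.4


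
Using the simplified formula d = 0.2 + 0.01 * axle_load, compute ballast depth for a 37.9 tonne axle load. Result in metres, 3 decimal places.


d = 0.2 + 0.01 * 37.9
d = 0.2 + 0.379
d = 0.579 m

0.579


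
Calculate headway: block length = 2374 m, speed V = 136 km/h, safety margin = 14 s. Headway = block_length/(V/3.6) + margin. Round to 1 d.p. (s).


V = 136 / 3.6 = 37.7778 m/s
Block traversal time = 2374 / 37.7778 = 62.8412 s
Headway = 62.8412 + 14
Headway = 76.8 s

76.8


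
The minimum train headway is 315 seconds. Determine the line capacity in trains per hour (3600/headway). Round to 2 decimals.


Capacity = 3600 / headway
Capacity = 3600 / 315
Capacity = 11.43 trains/hour

11.43


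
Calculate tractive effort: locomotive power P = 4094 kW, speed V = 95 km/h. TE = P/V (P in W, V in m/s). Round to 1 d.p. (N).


Convert: P = 4094 kW = 4094000 W
V = 95 / 3.6 = 26.3889 m/s
TE = 4094000 / 26.3889
TE = 155141.1 N

155141.1


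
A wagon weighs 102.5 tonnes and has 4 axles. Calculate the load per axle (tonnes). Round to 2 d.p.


Load per axle = total weight / number of axles
Load = 102.5 / 4
Load = 25.63 tonnes

25.63


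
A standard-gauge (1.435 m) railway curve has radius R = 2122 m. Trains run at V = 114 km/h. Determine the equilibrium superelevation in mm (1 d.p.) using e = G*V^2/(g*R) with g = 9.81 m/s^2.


Convert speed: V = 114 / 3.6 = 31.6667 m/s
Apply formula: e = 1.435 * 31.6667^2 / (9.81 * 2122)
e = 1.435 * 1002.7778 / 20816.82
e = 0.069126 m = 69.1 mm

69.1


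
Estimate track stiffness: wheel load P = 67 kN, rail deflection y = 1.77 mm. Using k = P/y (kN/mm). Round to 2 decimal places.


Track stiffness k = P / y
k = 67 / 1.77
k = 37.85 kN/mm

37.85


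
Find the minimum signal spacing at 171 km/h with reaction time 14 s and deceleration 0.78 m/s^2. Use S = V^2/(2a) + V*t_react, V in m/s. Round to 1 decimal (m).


V = 171 / 3.6 = 47.5 m/s
Braking distance = 47.5^2 / (2*0.78) = 1446.3141 m
Sighting distance = 47.5 * 14 = 665.0 m
S = 1446.3141 + 665.0 = 2111.3 m

2111.3


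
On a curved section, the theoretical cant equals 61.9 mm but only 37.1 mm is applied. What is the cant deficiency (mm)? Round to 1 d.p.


Cant deficiency = equilibrium cant - actual cant
CD = 61.9 - 37.1
CD = 24.8 mm

24.8


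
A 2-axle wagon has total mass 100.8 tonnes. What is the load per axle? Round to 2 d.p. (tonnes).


Load per axle = total weight / number of axles
Load = 100.8 / 2
Load = 50.40 tonnes

50.40


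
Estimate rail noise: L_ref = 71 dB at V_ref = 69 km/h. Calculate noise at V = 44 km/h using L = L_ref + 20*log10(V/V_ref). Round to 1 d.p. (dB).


V/V_ref = 44 / 69 = 0.637681
log10(0.637681) = -0.195396
20 * -0.195396 = -3.9079
L = 71 + -3.9079 = 67.1 dB

67.1


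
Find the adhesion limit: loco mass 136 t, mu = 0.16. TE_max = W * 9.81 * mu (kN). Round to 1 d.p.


TE_max = W * g * mu
TE_max = 136 * 9.81 * 0.16
TE_max = 1334.16 * 0.16
TE_max = 213.5 kN

213.5


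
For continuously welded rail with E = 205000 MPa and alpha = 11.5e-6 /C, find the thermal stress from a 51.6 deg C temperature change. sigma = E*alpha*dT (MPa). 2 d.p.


sigma = E * alpha * dT
sigma = 205000 * 11.5e-6 * 51.6
sigma = 2.3575 * 51.6
sigma = 121.65 MPa

121.65


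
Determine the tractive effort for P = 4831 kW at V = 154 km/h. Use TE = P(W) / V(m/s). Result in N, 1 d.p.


Convert: P = 4831 kW = 4831000 W
V = 154 / 3.6 = 42.7778 m/s
TE = 4831000 / 42.7778
TE = 112932.5 N

112932.5


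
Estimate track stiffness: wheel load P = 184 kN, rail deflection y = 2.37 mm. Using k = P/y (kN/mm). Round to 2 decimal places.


Track stiffness k = P / y
k = 184 / 2.37
k = 77.64 kN/mm

77.64


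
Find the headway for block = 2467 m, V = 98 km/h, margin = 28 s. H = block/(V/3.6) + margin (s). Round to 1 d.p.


V = 98 / 3.6 = 27.2222 m/s
Block traversal time = 2467 / 27.2222 = 90.6245 s
Headway = 90.6245 + 28
Headway = 118.6 s

118.6


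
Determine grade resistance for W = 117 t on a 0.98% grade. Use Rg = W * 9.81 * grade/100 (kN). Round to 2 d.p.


Rg = W * 9.81 * grade / 100
Rg = 117 * 9.81 * 0.98 / 100
Rg = 1147.77 * 0.0098
Rg = 11.25 kN

11.25
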